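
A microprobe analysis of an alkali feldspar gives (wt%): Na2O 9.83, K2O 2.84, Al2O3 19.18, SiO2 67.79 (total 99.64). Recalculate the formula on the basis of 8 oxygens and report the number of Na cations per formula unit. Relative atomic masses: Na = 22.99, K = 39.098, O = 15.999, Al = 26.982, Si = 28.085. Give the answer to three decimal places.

Na2O (M=61.979): mol = 0.15860; Na = 0.31720, O = 0.15860.
K2O (M=94.195): mol = 0.03015; K = 0.06030, O = 0.03015.
Al2O3 (M=101.961): mol = 0.18811; Al = 0.37622, O = 0.56433.
SiO2 (M=60.083): mol = 1.12827; Si = 1.12827, O = 2.25654.
ΣO = 3.00962; factor = 8/ΣO = 2.65814.
Na apfu = 0.31720 × 2.65814 = 0.843.

0.843 Na apfu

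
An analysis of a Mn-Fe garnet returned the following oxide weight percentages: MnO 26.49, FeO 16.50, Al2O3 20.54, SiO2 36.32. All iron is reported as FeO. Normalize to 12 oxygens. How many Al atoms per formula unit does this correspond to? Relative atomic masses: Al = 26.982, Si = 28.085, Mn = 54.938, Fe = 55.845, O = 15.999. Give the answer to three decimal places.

2.001 Al apfu

MnO (M=70.937): mol = 0.37343; Mn = 0.37343, O = 0.37343.
FeO (M=71.844): mol = 0.22966; Fe = 0.22966, O = 0.22966.
Al2O3 (M=101.961): mol = 0.20145; Al = 0.40290, O = 0.60435.
SiO2 (M=60.083): mol = 0.60450; Si = 0.60450, O = 1.20900.
ΣO = 2.41644; factor = 12/ΣO = 4.96598.
Al apfu = 0.40290 × 4.96598 = 2.001.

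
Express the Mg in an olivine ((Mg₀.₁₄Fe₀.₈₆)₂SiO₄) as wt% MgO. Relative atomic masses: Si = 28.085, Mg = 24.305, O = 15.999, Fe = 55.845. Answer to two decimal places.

Molar mass of (Mg₀.₁₄Fe₀.₈₆)₂SiO₄ = 0.28·24.305 + 1.72·55.845 + 1·28.085 + 4·15.999 = 194.940 g/mol.
Each formula unit contains 0.28 Mg, equivalent to 0.28/1 = 0.2800 mol MgO.
M(MgO) = 1×24.305 + 1×15.999 = 40.304 g/mol.
Mass of MgO per formula unit = 0.2800 × 40.304 = 11.285 g.
MgO wt% = 11.285 / 194.940 × 100 = 5.79%.

5.79 wt%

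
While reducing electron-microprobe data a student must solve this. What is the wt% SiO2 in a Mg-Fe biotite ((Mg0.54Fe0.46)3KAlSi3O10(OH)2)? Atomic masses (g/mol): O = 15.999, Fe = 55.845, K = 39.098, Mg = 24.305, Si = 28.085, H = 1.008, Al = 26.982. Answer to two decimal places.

Molar mass of (Mg0.54Fe0.46)3KAlSi3O10(OH)2 = 1.62×24.305 + 1.38×55.845 + 1×39.098 + 1×26.982 + 3×28.085 + 12×15.999 + 2×1.008 = 460.779 g/mol.
Each formula unit contains 3 Si, equivalent to 3/1 = 3.0000 mol SiO2.
M(SiO2) = 1×28.085 + 2×15.999 = 60.083 g/mol.
Mass of SiO2 per formula unit = 3.0000 × 60.083 = 180.249 g.
SiO2 wt% = 180.249 / 460.779 × 100 = 39.12%.

39.12 wt%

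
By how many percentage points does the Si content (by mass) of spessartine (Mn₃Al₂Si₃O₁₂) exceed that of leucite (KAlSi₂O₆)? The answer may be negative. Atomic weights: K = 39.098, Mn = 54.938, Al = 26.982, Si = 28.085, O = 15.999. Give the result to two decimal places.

-8.72 percentage points

Si in Mn₃Al₂Si₃O₁₂: molar mass 495.021 g/mol; 3×28.085 = 84.255 g → 17.02 wt%.
Si in KAlSi₂O₆: molar mass 218.244 g/mol; 2×28.085 = 56.170 g → 25.74 wt%.
Difference = 17.02 − 25.74 = -8.72 percentage points.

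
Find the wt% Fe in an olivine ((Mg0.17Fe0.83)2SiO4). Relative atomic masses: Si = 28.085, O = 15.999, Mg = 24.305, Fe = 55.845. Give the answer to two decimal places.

Formula mass = 0.34×24.305 + 1.66×55.845 + 1×28.085 + 4×15.999 = 193.047 g/mol, of which 92.703 g is Fe.
So Fe makes up 92.703/193.047 = 0.4802 of the mass, i.e. 48.02%.

48.02 wt%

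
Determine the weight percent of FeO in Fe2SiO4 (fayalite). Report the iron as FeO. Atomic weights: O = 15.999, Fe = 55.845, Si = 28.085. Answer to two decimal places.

Formula mass = 203.771 g/mol.
2 Fe → 2.0000 mol FeO per formula unit; M(FeO) = 71.844, so FeO mass = 143.688 g.
143.688/203.771 × 100 = 70.51 wt%.

70.51 wt%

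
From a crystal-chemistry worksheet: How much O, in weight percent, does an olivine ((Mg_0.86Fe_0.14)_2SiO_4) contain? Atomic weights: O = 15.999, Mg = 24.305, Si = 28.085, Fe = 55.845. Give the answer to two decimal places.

Molar mass of (Mg_0.86Fe_0.14)_2SiO_4: 1.72*24.305 + 0.28*55.845 + 1*28.085 + 4*15.999 = 149.522 g/mol.
Mass of O per formula unit: 4 × 15.999 = 63.996 g.
Weight fraction O = 63.996 / 149.522 = 0.4280.

42.80 weight percent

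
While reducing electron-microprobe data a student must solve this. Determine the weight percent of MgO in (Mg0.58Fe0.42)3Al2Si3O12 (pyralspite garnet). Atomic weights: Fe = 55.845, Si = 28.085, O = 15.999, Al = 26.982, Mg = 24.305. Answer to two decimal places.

15.84 wt%

M((Mg0.58Fe0.42)3Al2Si3O12) = 442.862 g/mol; M(MgO) = 40.304 g/mol.
Moles MgO per formula unit = 1.74 Mg ÷ 1 = 1.7400.
MgO fraction = (1.7400 × 40.304) / 442.862 = 70.129/442.862 = 0.1584.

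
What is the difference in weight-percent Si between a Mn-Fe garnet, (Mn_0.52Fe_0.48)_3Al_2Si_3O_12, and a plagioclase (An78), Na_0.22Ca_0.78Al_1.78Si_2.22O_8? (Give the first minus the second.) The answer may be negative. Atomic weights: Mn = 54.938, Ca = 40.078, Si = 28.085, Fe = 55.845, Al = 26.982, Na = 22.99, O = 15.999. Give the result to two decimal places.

M((Mn_0.52Fe_0.48)_3Al_2Si_3O_12) = 496.327 g/mol, so wt% Si = 84.255/496.327 × 100 = 16.98%.
M(Na_0.22Ca_0.78Al_1.78Si_2.22O_8) = 274.687 g/mol, so wt% Si = 62.349/274.687 × 100 = 22.70%.
16.98 − 22.70 = -5.72 pp.

-5.72 percentage points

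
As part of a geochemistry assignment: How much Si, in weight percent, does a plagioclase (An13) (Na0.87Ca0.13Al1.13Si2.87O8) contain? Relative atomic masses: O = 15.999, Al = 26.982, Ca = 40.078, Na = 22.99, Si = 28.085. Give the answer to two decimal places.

Molar mass of Na0.87Ca0.13Al1.13Si2.87O8: 0.87·22.99 + 0.13·40.078 + 1.13·26.982 + 2.87·28.085 + 8·15.999 = 264.297 g/mol.
Mass of Si per formula unit: 2.87 × 28.085 = 80.604 g.
Weight fraction Si = 80.604 / 264.297 = 0.3050.

30.50 weight percent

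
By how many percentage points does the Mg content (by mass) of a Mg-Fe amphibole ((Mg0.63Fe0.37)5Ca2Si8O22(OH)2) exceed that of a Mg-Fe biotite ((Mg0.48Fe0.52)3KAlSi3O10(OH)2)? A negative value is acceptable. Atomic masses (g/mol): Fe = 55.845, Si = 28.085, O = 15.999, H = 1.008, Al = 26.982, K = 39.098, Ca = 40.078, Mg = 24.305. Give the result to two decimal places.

M((Mg0.63Fe0.37)5Ca2Si8O22(OH)2) = 870.702 g/mol, so wt% Mg = 76.561/870.702 × 100 = 8.79%.
M((Mg0.48Fe0.52)3KAlSi3O10(OH)2) = 466.456 g/mol, so wt% Mg = 34.999/466.456 × 100 = 7.50%.
8.79 − 7.50 = 1.29 pp.

1.29 percentage points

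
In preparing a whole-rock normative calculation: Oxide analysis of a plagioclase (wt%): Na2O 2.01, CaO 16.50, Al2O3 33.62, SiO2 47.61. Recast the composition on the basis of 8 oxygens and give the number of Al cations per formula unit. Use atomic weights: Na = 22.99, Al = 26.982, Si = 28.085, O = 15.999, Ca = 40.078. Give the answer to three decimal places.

Na2O: 2.01/61.979 = 0.03243 mol → 0.06486 mol Na, 0.03243 mol O.
CaO: 16.50/56.077 = 0.29424 mol → 0.29424 mol Ca, 0.29424 mol O.
Al2O3: 33.62/101.961 = 0.32973 mol → 0.65946 mol Al, 0.98919 mol O.
SiO2: 47.61/60.083 = 0.79240 mol → 0.79240 mol Si, 1.58480 mol O.
Total oxygen = 2.90066 mol. Normalization factor = 8/2.90066 = 2.75799.
Al per 8 O = 0.65946 × 2.75799 = 1.819.

1.819 Al apfu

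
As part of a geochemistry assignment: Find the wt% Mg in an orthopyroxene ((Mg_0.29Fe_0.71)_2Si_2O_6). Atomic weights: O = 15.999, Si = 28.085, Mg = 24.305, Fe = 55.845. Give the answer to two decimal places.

M((Mg_0.29Fe_0.71)_2Si_2O_6) = 245.561 g/mol.
Mg contributes 0.58 × 24.305 = 14.097 g per mole.
14.097/245.561 = 0.0574 → 5.74%.

5.74 mass %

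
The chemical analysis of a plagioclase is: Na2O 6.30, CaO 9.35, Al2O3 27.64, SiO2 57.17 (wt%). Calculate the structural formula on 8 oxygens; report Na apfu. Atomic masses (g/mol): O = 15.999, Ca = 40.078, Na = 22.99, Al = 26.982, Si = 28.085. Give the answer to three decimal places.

0.545 Na apfu

6.30 wt% Na2O ÷ 61.979 g/mol = 0.10165 mol, giving 0.20330 Na and 0.10165 O.
9.35 wt% CaO ÷ 56.077 g/mol = 0.16674 mol, giving 0.16674 Ca and 0.16674 O.
27.64 wt% Al2O3 ÷ 101.961 g/mol = 0.27108 mol, giving 0.54216 Al and 0.81324 O.
57.17 wt% SiO2 ÷ 60.083 g/mol = 0.95152 mol, giving 0.95152 Si and 1.90304 O.
Oxygen sums to 2.98467; scaling by 8/2.98467 = 2.68036 puts the formula on 8 O.
Na: 0.20330 × 2.68036 = 0.545 atoms per formula unit.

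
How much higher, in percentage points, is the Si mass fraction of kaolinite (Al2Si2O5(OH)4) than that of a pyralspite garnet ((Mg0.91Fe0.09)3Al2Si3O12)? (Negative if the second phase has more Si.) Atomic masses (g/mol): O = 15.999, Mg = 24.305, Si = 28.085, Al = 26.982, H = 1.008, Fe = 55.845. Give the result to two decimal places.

M(Al2Si2O5(OH)4) = 258.157 g/mol, so wt% Si = 56.170/258.157 × 100 = 21.76%.
M((Mg0.91Fe0.09)3Al2Si3O12) = 411.638 g/mol, so wt% Si = 84.255/411.638 × 100 = 20.47%.
21.76 − 20.47 = 1.29 pp.

1.29 percentage points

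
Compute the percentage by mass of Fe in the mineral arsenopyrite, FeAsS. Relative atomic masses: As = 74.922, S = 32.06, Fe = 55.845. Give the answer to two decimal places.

M(FeAsS) = 162.827 g/mol.
Fe contributes 1 × 55.845 = 55.845 g per mole.
55.845/162.827 = 0.3430 → 34.30%.

34.30 mass %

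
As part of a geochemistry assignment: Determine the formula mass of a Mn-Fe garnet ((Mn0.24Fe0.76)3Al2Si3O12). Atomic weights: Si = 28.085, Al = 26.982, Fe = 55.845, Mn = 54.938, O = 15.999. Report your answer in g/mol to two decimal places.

Mn: 0.72 × 54.938 = 39.5554
Fe: 2.28 × 55.845 = 127.3266
Al: 2 × 26.982 = 53.9640
Si: 3 × 28.085 = 84.2550
O: 12 × 15.999 = 191.9880
Summing the contributions gives the formula mass.

497.09 g/mol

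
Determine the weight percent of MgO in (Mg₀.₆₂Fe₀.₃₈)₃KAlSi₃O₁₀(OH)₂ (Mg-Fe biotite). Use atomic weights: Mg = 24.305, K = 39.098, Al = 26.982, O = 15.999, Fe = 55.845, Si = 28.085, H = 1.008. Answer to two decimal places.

M((Mg₀.₆₂Fe₀.₃₈)₃KAlSi₃O₁₀(OH)₂) = 453.210 g/mol; M(MgO) = 40.304 g/mol.
Moles MgO per formula unit = 1.86 Mg ÷ 1 = 1.8600.
MgO fraction = (1.8600 × 40.304) / 453.210 = 74.965/453.210 = 0.1654.

16.54 wt%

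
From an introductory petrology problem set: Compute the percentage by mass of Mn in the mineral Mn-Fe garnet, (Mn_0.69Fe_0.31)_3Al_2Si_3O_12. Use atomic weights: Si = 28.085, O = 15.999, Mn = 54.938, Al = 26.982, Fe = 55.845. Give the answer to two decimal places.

Formula mass = 2.07×54.938 + 0.93×55.845 + 2×26.982 + 3×28.085 + 12×15.999 = 495.865 g/mol, of which 113.722 g is Mn.
So Mn makes up 113.722/495.865 = 0.2293 of the mass, i.e. 22.93%.

22.93 mass %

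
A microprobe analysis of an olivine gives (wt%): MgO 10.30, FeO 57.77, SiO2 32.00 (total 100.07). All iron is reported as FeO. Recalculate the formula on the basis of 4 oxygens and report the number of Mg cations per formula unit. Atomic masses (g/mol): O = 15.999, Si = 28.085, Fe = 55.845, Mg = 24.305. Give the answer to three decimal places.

10.30 wt% MgO ÷ 40.304 g/mol = 0.25556 mol, giving 0.25556 Mg and 0.25556 O.
57.77 wt% FeO ÷ 71.844 g/mol = 0.80410 mol, giving 0.80410 Fe and 0.80410 O.
32.00 wt% SiO2 ÷ 60.083 g/mol = 0.53260 mol, giving 0.53260 Si and 1.06520 O.
Oxygen sums to 2.12486; scaling by 4/2.12486 = 1.88248 puts the formula on 4 O.
Mg: 0.25556 × 1.88248 = 0.481 atoms per formula unit.

0.481 Mg apfu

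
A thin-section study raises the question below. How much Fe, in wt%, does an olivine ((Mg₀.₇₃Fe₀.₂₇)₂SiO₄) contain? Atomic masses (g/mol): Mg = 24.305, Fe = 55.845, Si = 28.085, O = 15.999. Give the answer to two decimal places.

19.12 wt%

Molar mass of (Mg₀.₇₃Fe₀.₂₇)₂SiO₄: 1.46×24.305 + 0.54×55.845 + 1×28.085 + 4×15.999 = 157.723 g/mol.
Mass of Fe per formula unit: 0.54 × 55.845 = 30.156 g.
Weight fraction Fe = 30.156 / 157.723 = 0.1912.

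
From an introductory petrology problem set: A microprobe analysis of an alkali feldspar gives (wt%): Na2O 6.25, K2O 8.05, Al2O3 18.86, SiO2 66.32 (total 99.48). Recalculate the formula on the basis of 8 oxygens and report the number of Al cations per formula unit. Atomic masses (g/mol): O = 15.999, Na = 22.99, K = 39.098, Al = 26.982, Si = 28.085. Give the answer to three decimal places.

1.004 Al apfu

Na2O: 6.25/61.979 = 0.10084 mol → 0.20168 mol Na, 0.10084 mol O.
K2O: 8.05/94.195 = 0.08546 mol → 0.17092 mol K, 0.08546 mol O.
Al2O3: 18.86/101.961 = 0.18497 mol → 0.36994 mol Al, 0.55491 mol O.
SiO2: 66.32/60.083 = 1.10381 mol → 1.10381 mol Si, 2.20762 mol O.
Total oxygen = 2.94883 mol. Normalization factor = 8/2.94883 = 2.71294.
Al per 8 O = 0.36994 × 2.71294 = 1.004.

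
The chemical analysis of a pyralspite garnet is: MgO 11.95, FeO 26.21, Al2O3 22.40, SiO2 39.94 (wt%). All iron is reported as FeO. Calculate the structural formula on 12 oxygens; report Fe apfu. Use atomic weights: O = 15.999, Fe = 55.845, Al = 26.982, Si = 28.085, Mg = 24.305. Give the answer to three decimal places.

1.652 Fe apfu

11.95 wt% MgO ÷ 40.304 g/mol = 0.29650 mol, giving 0.29650 Mg and 0.29650 O.
26.21 wt% FeO ÷ 71.844 g/mol = 0.36482 mol, giving 0.36482 Fe and 0.36482 O.
22.40 wt% Al2O3 ÷ 101.961 g/mol = 0.21969 mol, giving 0.43938 Al and 0.65907 O.
39.94 wt% SiO2 ÷ 60.083 g/mol = 0.66475 mol, giving 0.66475 Si and 1.32950 O.
Oxygen sums to 2.64989; scaling by 12/2.64989 = 4.52849 puts the formula on 12 O.
Fe: 0.36482 × 4.52849 = 1.652 atoms per formula unit.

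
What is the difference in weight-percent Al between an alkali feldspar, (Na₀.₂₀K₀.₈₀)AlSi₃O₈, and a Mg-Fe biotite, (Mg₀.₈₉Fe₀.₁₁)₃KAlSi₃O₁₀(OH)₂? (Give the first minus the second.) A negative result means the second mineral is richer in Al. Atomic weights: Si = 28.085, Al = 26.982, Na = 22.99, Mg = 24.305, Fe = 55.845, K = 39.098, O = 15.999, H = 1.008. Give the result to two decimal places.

Al in (Na₀.₂₀K₀.₈₀)AlSi₃O₈: molar mass 275.105 g/mol; 1×26.982 = 26.982 g → 9.81 wt%.
Al in (Mg₀.₈₉Fe₀.₁₁)₃KAlSi₃O₁₀(OH)₂: molar mass 427.662 g/mol; 1×26.982 = 26.982 g → 6.31 wt%.
Difference = 9.81 − 6.31 = 3.50 percentage points.

3.50 percentage points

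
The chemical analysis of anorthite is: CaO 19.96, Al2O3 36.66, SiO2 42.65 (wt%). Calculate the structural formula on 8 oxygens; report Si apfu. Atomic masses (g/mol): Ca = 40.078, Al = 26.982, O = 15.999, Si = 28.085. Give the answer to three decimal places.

19.96 wt% CaO ÷ 56.077 g/mol = 0.35594 mol, giving 0.35594 Ca and 0.35594 O.
36.66 wt% Al2O3 ÷ 101.961 g/mol = 0.35955 mol, giving 0.71910 Al and 1.07865 O.
42.65 wt% SiO2 ÷ 60.083 g/mol = 0.70985 mol, giving 0.70985 Si and 1.41970 O.
Oxygen sums to 2.85429; scaling by 8/2.85429 = 2.80280 puts the formula on 8 O.
Si: 0.70985 × 2.80280 = 1.990 atoms per formula unit.

1.990 Si apfu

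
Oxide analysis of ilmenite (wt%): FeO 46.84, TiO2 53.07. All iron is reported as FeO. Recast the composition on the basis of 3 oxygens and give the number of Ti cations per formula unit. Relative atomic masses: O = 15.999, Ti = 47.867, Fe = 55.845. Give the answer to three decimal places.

46.84 wt% FeO ÷ 71.844 g/mol = 0.65197 mol, giving 0.65197 Fe and 0.65197 O.
53.07 wt% TiO2 ÷ 79.865 g/mol = 0.66450 mol, giving 0.66450 Ti and 1.32900 O.
Oxygen sums to 1.98097; scaling by 3/1.98097 = 1.51441 puts the formula on 3 O.
Ti: 0.66450 × 1.51441 = 1.006 atoms per formula unit.

1.006 Ti apfu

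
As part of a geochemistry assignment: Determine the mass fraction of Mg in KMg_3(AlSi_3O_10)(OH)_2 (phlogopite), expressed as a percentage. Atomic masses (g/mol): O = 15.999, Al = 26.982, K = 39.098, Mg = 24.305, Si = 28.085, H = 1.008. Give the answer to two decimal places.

Molar mass of KMg_3(AlSi_3O_10)(OH)_2: 1·39.098 + 3·24.305 + 1·26.982 + 3·28.085 + 12·15.999 + 2·1.008 = 417.254 g/mol.
Mass of Mg per formula unit: 3 × 24.305 = 72.915 g.
Weight fraction Mg = 72.915 / 417.254 = 0.1747.

17.47 mass %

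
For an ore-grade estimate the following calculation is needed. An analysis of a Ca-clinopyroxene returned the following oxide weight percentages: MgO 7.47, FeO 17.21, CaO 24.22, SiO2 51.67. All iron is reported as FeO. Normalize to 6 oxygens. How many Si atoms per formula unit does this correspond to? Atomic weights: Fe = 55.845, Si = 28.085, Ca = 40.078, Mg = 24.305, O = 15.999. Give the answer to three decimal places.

MgO: 7.47/40.304 = 0.18534 mol → 0.18534 mol Mg, 0.18534 mol O.
FeO: 17.21/71.844 = 0.23955 mol → 0.23955 mol Fe, 0.23955 mol O.
CaO: 24.22/56.077 = 0.43191 mol → 0.43191 mol Ca, 0.43191 mol O.
SiO2: 51.67/60.083 = 0.85998 mol → 0.85998 mol Si, 1.71996 mol O.
Total oxygen = 2.57676 mol. Normalization factor = 6/2.57676 = 2.32851.
Si per 6 O = 0.85998 × 2.32851 = 2.002.

2.002 Si apfu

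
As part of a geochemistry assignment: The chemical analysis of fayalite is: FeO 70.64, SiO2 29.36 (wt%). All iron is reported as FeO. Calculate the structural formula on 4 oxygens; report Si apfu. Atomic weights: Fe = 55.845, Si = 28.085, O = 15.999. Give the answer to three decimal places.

0.997 Si apfu

FeO (M=71.844): mol = 0.98324; Fe = 0.98324, O = 0.98324.
SiO2 (M=60.083): mol = 0.48866; Si = 0.48866, O = 0.97732.
ΣO = 1.96056; factor = 4/ΣO = 2.04023.
Si apfu = 0.48866 × 2.04023 = 0.997.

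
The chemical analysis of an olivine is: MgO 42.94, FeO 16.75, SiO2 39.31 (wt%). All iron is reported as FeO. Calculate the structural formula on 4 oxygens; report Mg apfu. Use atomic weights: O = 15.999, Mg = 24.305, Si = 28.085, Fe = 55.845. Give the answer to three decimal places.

1.635 Mg apfu

MgO (M=40.304): mol = 1.06540; Mg = 1.06540, O = 1.06540.
FeO (M=71.844): mol = 0.23314; Fe = 0.23314, O = 0.23314.
SiO2 (M=60.083): mol = 0.65426; Si = 0.65426, O = 1.30852.
ΣO = 2.60706; factor = 4/ΣO = 1.53430.
Mg apfu = 1.06540 × 1.53430 = 1.635.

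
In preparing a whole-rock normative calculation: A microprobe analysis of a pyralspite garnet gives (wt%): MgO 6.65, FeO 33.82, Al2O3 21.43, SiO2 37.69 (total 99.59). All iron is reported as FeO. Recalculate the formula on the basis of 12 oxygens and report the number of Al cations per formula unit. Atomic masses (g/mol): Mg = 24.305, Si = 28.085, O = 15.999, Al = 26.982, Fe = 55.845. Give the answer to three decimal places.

MgO (M=40.304): mol = 0.16500; Mg = 0.16500, O = 0.16500.
FeO (M=71.844): mol = 0.47074; Fe = 0.47074, O = 0.47074.
Al2O3 (M=101.961): mol = 0.21018; Al = 0.42036, O = 0.63054.
SiO2 (M=60.083): mol = 0.62730; Si = 0.62730, O = 1.25460.
ΣO = 2.52088; factor = 12/ΣO = 4.76024.
Al apfu = 0.42036 × 4.76024 = 2.001.

2.001 Al apfu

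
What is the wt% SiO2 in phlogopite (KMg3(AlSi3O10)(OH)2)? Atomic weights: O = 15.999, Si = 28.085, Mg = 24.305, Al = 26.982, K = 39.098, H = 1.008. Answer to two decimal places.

Formula mass = 417.254 g/mol.
3 Si → 3.0000 mol SiO2 per formula unit; M(SiO2) = 60.083, so SiO2 mass = 180.249 g.
180.249/417.254 × 100 = 43.20 wt%.

43.20 wt%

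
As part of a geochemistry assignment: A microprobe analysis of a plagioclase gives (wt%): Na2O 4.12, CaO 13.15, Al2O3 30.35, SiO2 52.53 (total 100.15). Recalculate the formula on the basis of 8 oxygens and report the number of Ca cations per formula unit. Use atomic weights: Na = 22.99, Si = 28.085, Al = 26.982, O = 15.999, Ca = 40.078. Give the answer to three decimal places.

Na2O: 4.12/61.979 = 0.06647 mol → 0.13294 mol Na, 0.06647 mol O.
CaO: 13.15/56.077 = 0.23450 mol → 0.23450 mol Ca, 0.23450 mol O.
Al2O3: 30.35/101.961 = 0.29766 mol → 0.59532 mol Al, 0.89298 mol O.
SiO2: 52.53/60.083 = 0.87429 mol → 0.87429 mol Si, 1.74858 mol O.
Total oxygen = 2.94253 mol. Normalization factor = 8/2.94253 = 2.71875.
Ca per 8 O = 0.23450 × 2.71875 = 0.638.

0.638 Ca apfu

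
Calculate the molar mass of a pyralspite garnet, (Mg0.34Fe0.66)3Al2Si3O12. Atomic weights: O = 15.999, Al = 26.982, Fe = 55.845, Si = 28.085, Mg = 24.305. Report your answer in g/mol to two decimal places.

465.57 g/mol

M = 1.02·24.305 + 1.98·55.845 + 2·26.982 + 3·28.085 + 12·15.999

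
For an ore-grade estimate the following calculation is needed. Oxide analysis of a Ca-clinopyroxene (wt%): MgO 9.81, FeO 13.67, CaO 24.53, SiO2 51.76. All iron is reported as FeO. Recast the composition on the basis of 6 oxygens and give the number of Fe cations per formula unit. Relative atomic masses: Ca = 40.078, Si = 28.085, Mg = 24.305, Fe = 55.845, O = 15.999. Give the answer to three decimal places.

MgO (M=40.304): mol = 0.24340; Mg = 0.24340, O = 0.24340.
FeO (M=71.844): mol = 0.19027; Fe = 0.19027, O = 0.19027.
CaO (M=56.077): mol = 0.43743; Ca = 0.43743, O = 0.43743.
SiO2 (M=60.083): mol = 0.86147; Si = 0.86147, O = 1.72294.
ΣO = 2.59404; factor = 6/ΣO = 2.31299.
Fe apfu = 0.19027 × 2.31299 = 0.440.

0.440 Fe apfu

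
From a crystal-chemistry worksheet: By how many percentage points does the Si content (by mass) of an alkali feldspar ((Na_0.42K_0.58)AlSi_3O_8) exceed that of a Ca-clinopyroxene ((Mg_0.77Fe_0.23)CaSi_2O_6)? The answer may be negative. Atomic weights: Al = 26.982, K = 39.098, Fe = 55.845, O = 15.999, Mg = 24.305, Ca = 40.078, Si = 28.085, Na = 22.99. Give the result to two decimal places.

5.93 percentage points

Si in (Na_0.42K_0.58)AlSi_3O_8: molar mass 271.562 g/mol; 3×28.085 = 84.255 g → 31.03 wt%.
Si in (Mg_0.77Fe_0.23)CaSi_2O_6: molar mass 223.801 g/mol; 2×28.085 = 56.170 g → 25.10 wt%.
Difference = 31.03 − 25.10 = 5.93 percentage points.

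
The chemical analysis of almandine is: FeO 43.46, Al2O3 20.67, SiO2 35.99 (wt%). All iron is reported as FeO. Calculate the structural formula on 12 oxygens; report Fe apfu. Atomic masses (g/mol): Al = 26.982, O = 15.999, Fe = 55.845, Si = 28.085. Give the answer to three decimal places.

FeO: 43.46/71.844 = 0.60492 mol → 0.60492 mol Fe, 0.60492 mol O.
Al2O3: 20.67/101.961 = 0.20272 mol → 0.40544 mol Al, 0.60816 mol O.
SiO2: 35.99/60.083 = 0.59900 mol → 0.59900 mol Si, 1.19800 mol O.
Total oxygen = 2.41108 mol. Normalization factor = 12/2.41108 = 4.97702.
Fe per 12 O = 0.60492 × 4.97702 = 3.011.

3.011 Fe apfu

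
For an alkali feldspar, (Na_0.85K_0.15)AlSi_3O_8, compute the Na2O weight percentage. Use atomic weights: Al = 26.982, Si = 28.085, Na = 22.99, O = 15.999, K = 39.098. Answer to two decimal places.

9.95 wt%

Formula mass = 264.635 g/mol.
0.85 Na → 0.4250 mol Na2O per formula unit; M(Na2O) = 61.979, so Na2O mass = 26.341 g.
26.341/264.635 × 100 = 9.95 wt%.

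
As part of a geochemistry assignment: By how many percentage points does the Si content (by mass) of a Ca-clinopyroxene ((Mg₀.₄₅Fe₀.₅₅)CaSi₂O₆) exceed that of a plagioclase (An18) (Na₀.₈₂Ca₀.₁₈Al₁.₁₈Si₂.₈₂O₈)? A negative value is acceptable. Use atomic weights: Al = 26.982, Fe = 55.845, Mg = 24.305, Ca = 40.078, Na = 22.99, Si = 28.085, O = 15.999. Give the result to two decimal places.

Si in (Mg₀.₄₅Fe₀.₅₅)CaSi₂O₆: molar mass 233.894 g/mol; 2×28.085 = 56.170 g → 24.02 wt%.
Si in Na₀.₈₂Ca₀.₁₈Al₁.₁₈Si₂.₈₂O₈: molar mass 265.096 g/mol; 2.82×28.085 = 79.200 g → 29.88 wt%.
Difference = 24.02 − 29.88 = -5.86 percentage points.

-5.86 percentage points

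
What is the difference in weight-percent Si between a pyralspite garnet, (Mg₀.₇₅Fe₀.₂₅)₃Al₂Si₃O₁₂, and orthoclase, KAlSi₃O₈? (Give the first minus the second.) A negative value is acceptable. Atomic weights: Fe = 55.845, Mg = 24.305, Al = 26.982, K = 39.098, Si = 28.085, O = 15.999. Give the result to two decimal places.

-10.53 percentage points

First mineral: 84.255 g Si in 426.777 g formula = 19.74 wt% Si.
Second mineral: 84.255 g Si in 278.327 g formula = 30.27 wt% Si.
19.74% − 30.27% gives a difference of -10.53 percentage points.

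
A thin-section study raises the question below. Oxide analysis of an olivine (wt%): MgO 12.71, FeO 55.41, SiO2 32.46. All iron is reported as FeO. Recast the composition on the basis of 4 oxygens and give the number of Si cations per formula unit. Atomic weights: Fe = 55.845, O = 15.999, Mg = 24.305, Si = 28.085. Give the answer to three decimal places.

MgO: 12.71/40.304 = 0.31535 mol → 0.31535 mol Mg, 0.31535 mol O.
FeO: 55.41/71.844 = 0.77125 mol → 0.77125 mol Fe, 0.77125 mol O.
SiO2: 32.46/60.083 = 0.54025 mol → 0.54025 mol Si, 1.08050 mol O.
Total oxygen = 2.16710 mol. Normalization factor = 4/2.16710 = 1.84578.
Si per 4 O = 0.54025 × 1.84578 = 0.997.

0.997 Si apfu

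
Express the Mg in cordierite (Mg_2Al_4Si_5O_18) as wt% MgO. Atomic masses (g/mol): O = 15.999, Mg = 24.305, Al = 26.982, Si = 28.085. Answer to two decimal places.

13.78 wt%

M(Mg_2Al_4Si_5O_18) = 584.945 g/mol; M(MgO) = 40.304 g/mol.
Moles MgO per formula unit = 2 Mg ÷ 1 = 2.0000.
MgO fraction = (2.0000 × 40.304) / 584.945 = 80.608/584.945 = 0.1378.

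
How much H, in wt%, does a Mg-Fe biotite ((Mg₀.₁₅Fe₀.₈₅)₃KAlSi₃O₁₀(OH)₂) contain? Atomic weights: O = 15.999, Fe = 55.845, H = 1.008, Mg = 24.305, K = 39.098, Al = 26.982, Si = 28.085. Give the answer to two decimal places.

Molar mass of (Mg₀.₁₅Fe₀.₈₅)₃KAlSi₃O₁₀(OH)₂: 0.45*24.305 + 2.55*55.845 + 1*39.098 + 1*26.982 + 3*28.085 + 12*15.999 + 2*1.008 = 497.681 g/mol.
Mass of H per formula unit: 2 × 1.008 = 2.016 g.
Weight fraction H = 2.016 / 497.681 = 0.0041.

0.41 wt%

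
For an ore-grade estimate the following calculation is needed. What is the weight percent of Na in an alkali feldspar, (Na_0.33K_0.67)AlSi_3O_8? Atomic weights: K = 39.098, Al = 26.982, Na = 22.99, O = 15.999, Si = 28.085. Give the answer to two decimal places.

Molar mass of (Na_0.33K_0.67)AlSi_3O_8: 0.33·22.99 + 0.67·39.098 + 1·26.982 + 3·28.085 + 8·15.999 = 273.011 g/mol.
Mass of Na per formula unit: 0.33 × 22.99 = 7.587 g.
Weight fraction Na = 7.587 / 273.011 = 0.0278.

2.78 weight percent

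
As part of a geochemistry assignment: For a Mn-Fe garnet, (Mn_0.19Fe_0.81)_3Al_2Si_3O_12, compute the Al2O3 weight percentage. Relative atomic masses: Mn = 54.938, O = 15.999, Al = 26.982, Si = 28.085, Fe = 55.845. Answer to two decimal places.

20.51 wt%

Formula mass = 497.225 g/mol.
2 Al → 1.0000 mol Al2O3 per formula unit; M(Al2O3) = 101.961, so Al2O3 mass = 101.961 g.
101.961/497.225 × 100 = 20.51 wt%.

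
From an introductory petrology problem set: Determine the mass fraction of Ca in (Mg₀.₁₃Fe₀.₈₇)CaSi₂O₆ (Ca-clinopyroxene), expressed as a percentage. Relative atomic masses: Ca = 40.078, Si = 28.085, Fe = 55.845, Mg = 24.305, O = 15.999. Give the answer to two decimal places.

Formula mass = 0.13×24.305 + 0.87×55.845 + 1×40.078 + 2×28.085 + 6×15.999 = 243.987 g/mol, of which 40.078 g is Ca.
So Ca makes up 40.078/243.987 = 0.1643 of the mass, i.e. 16.43%.

16.43 weight percent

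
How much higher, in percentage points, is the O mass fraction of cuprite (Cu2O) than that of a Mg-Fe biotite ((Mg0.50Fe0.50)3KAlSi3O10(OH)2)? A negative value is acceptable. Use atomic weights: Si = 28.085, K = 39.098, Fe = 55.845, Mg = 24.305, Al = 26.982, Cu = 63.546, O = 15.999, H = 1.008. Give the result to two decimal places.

-30.15 percentage points

M(Cu2O) = 143.091 g/mol, so wt% O = 15.999/143.091 × 100 = 11.18%.
M((Mg0.50Fe0.50)3KAlSi3O10(OH)2) = 464.564 g/mol, so wt% O = 191.988/464.564 × 100 = 41.33%.
11.18 − 41.33 = -30.15 pp.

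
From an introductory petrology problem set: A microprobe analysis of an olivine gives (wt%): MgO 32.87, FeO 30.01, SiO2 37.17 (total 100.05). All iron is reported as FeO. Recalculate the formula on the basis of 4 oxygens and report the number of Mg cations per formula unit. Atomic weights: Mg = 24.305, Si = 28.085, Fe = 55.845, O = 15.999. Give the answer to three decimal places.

1.320 Mg apfu

32.87 wt% MgO ÷ 40.304 g/mol = 0.81555 mol, giving 0.81555 Mg and 0.81555 O.
30.01 wt% FeO ÷ 71.844 g/mol = 0.41771 mol, giving 0.41771 Fe and 0.41771 O.
37.17 wt% SiO2 ÷ 60.083 g/mol = 0.61864 mol, giving 0.61864 Si and 1.23728 O.
Oxygen sums to 2.47054; scaling by 4/2.47054 = 1.61908 puts the formula on 4 O.
Mg: 0.81555 × 1.61908 = 1.320 atoms per formula unit.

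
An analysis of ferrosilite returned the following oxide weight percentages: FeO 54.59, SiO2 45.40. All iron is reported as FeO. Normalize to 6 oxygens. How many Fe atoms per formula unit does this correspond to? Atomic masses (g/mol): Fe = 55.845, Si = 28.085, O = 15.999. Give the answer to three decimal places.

FeO (M=71.844): mol = 0.75984; Fe = 0.75984, O = 0.75984.
SiO2 (M=60.083): mol = 0.75562; Si = 0.75562, O = 1.51124.
ΣO = 2.27108; factor = 6/ΣO = 2.64191.
Fe apfu = 0.75984 × 2.64191 = 2.007.

2.007 Fe apfu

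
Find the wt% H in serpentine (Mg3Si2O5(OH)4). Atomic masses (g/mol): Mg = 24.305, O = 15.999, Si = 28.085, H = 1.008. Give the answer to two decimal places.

Molar mass of Mg3Si2O5(OH)4: 3×24.305 + 2×28.085 + 9×15.999 + 4×1.008 = 277.108 g/mol.
Mass of H per formula unit: 4 × 1.008 = 4.032 g.
Weight fraction H = 4.032 / 277.108 = 0.0146.

1.46 weight percent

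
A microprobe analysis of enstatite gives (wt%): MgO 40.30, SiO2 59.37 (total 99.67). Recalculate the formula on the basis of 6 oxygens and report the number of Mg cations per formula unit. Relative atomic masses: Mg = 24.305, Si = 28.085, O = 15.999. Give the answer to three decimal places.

2.016 Mg apfu

MgO: 40.30/40.304 = 0.99990 mol → 0.99990 mol Mg, 0.99990 mol O.
SiO2: 59.37/60.083 = 0.98813 mol → 0.98813 mol Si, 1.97626 mol O.
Total oxygen = 2.97616 mol. Normalization factor = 6/2.97616 = 2.01602.
Mg per 6 O = 0.99990 × 2.01602 = 2.016.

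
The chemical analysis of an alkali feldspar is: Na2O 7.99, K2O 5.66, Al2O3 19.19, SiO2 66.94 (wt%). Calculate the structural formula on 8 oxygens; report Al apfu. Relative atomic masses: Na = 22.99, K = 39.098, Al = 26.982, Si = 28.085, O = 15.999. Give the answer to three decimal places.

1.010 Al apfu

7.99 wt% Na2O ÷ 61.979 g/mol = 0.12891 mol, giving 0.25782 Na and 0.12891 O.
5.66 wt% K2O ÷ 94.195 g/mol = 0.06009 mol, giving 0.12018 K and 0.06009 O.
19.19 wt% Al2O3 ÷ 101.961 g/mol = 0.18821 mol, giving 0.37642 Al and 0.56463 O.
66.94 wt% SiO2 ÷ 60.083 g/mol = 1.11413 mol, giving 1.11413 Si and 2.22826 O.
Oxygen sums to 2.98189; scaling by 8/2.98189 = 2.68286 puts the formula on 8 O.
Al: 0.37642 × 2.68286 = 1.010 atoms per formula unit.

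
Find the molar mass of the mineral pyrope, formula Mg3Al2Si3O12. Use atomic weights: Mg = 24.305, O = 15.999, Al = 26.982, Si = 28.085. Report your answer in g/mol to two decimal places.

403.12 g/mol

M = 3·24.305 + 2·26.982 + 3·28.085 + 12·15.999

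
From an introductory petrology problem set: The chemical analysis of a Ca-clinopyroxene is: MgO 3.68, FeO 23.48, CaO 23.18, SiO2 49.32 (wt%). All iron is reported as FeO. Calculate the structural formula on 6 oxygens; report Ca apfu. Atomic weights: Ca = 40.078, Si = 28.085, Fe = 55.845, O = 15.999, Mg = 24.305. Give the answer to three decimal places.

1.003 Ca apfu

3.68 wt% MgO ÷ 40.304 g/mol = 0.09131 mol, giving 0.09131 Mg and 0.09131 O.
23.48 wt% FeO ÷ 71.844 g/mol = 0.32682 mol, giving 0.32682 Fe and 0.32682 O.
23.18 wt% CaO ÷ 56.077 g/mol = 0.41336 mol, giving 0.41336 Ca and 0.41336 O.
49.32 wt% SiO2 ÷ 60.083 g/mol = 0.82086 mol, giving 0.82086 Si and 1.64172 O.
Oxygen sums to 2.47321; scaling by 6/2.47321 = 2.42600 puts the formula on 6 O.
Ca: 0.41336 × 2.42600 = 1.003 atoms per formula unit.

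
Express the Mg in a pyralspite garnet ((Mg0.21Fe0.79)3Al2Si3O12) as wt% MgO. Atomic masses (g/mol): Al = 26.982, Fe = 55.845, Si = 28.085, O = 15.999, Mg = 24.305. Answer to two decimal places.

M((Mg0.21Fe0.79)3Al2Si3O12) = 477.872 g/mol; M(MgO) = 40.304 g/mol.
Moles MgO per formula unit = 0.63 Mg ÷ 1 = 0.6300.
MgO fraction = (0.6300 × 40.304) / 477.872 = 25.392/477.872 = 0.0531.

5.31 wt%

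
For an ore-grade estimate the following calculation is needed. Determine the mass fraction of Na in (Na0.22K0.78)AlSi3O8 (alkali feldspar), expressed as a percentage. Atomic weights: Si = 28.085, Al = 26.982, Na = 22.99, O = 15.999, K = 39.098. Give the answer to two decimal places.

Molar mass of (Na0.22K0.78)AlSi3O8: 0.22·22.99 + 0.78·39.098 + 1·26.982 + 3·28.085 + 8·15.999 = 274.783 g/mol.
Mass of Na per formula unit: 0.22 × 22.99 = 5.058 g.
Weight fraction Na = 5.058 / 274.783 = 0.0184.

1.84 mass %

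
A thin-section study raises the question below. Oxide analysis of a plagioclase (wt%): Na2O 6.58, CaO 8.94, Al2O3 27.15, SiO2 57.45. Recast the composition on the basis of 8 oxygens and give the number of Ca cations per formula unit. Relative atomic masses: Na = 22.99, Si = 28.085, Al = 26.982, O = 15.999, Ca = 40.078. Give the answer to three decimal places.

0.428 Ca apfu

Na2O (M=61.979): mol = 0.10616; Na = 0.21232, O = 0.10616.
CaO (M=56.077): mol = 0.15942; Ca = 0.15942, O = 0.15942.
Al2O3 (M=101.961): mol = 0.26628; Al = 0.53256, O = 0.79884.
SiO2 (M=60.083): mol = 0.95618; Si = 0.95618, O = 1.91236.
ΣO = 2.97678; factor = 8/ΣO = 2.68747.
Ca apfu = 0.15942 × 2.68747 = 0.428.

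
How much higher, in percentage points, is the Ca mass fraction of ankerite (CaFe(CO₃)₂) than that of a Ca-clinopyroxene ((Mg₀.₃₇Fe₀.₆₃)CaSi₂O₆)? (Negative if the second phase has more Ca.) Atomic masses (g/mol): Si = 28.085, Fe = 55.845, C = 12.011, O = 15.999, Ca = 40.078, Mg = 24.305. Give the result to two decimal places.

1.61 percentage points

M(CaFe(CO₃)₂) = 215.939 g/mol, so wt% Ca = 40.078/215.939 × 100 = 18.56%.
M((Mg₀.₃₇Fe₀.₆₃)CaSi₂O₆) = 236.417 g/mol, so wt% Ca = 40.078/236.417 × 100 = 16.95%.
18.56 − 16.95 = 1.61 pp.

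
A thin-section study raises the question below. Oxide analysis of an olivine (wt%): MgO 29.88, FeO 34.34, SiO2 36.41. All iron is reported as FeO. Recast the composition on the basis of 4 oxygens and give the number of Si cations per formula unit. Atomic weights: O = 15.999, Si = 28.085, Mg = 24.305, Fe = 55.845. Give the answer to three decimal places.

0.997 Si apfu

29.88 wt% MgO ÷ 40.304 g/mol = 0.74137 mol, giving 0.74137 Mg and 0.74137 O.
34.34 wt% FeO ÷ 71.844 g/mol = 0.47798 mol, giving 0.47798 Fe and 0.47798 O.
36.41 wt% SiO2 ÷ 60.083 g/mol = 0.60600 mol, giving 0.60600 Si and 1.21200 O.
Oxygen sums to 2.43135; scaling by 4/2.43135 = 1.64518 puts the formula on 4 O.
Si: 0.60600 × 1.64518 = 0.997 atoms per formula unit.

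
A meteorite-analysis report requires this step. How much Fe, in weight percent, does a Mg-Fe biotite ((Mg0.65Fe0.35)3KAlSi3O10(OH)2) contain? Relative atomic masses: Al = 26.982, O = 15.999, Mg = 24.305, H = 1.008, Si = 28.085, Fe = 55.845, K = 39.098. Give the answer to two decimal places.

13.02 weight percent

Molar mass of (Mg0.65Fe0.35)3KAlSi3O10(OH)2: 1.95·24.305 + 1.05·55.845 + 1·39.098 + 1·26.982 + 3·28.085 + 12·15.999 + 2·1.008 = 450.371 g/mol.
Mass of Fe per formula unit: 1.05 × 55.845 = 58.637 g.
Weight fraction Fe = 58.637 / 450.371 = 0.1302.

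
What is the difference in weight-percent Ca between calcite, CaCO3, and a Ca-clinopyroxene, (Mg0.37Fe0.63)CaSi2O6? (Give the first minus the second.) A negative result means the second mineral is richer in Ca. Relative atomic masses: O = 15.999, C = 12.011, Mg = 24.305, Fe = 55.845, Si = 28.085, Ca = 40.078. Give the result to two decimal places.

Ca in CaCO3: molar mass 100.086 g/mol; 1×40.078 = 40.078 g → 40.04 wt%.
Ca in (Mg0.37Fe0.63)CaSi2O6: molar mass 236.417 g/mol; 1×40.078 = 40.078 g → 16.95 wt%.
Difference = 40.04 − 16.95 = 23.09 percentage points.

23.09 percentage points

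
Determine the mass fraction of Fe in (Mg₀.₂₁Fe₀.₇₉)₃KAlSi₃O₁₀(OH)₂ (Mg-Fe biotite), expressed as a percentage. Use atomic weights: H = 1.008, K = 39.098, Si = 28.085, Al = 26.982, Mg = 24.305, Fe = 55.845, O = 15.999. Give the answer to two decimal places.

Formula mass = 0.63*24.305 + 2.37*55.845 + 1*39.098 + 1*26.982 + 3*28.085 + 12*15.999 + 2*1.008 = 492.004 g/mol, of which 132.353 g is Fe.
So Fe makes up 132.353/492.004 = 0.2690 of the mass, i.e. 26.90%.

26.90 weight percent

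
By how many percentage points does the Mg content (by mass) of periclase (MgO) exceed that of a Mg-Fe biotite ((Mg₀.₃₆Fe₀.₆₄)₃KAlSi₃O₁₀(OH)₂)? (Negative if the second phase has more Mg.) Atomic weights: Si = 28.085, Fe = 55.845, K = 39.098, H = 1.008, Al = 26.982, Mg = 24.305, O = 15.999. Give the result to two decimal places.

M(MgO) = 40.304 g/mol, so wt% Mg = 24.305/40.304 × 100 = 60.30%.
M((Mg₀.₃₆Fe₀.₆₄)₃KAlSi₃O₁₀(OH)₂) = 477.811 g/mol, so wt% Mg = 26.249/477.811 × 100 = 5.49%.
60.30 − 5.49 = 54.81 pp.

54.81 percentage points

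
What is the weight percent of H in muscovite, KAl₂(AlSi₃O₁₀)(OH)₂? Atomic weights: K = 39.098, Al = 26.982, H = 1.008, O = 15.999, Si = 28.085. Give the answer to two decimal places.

M(KAl₂(AlSi₃O₁₀)(OH)₂) = 398.303 g/mol.
H contributes 2 × 1.008 = 2.016 g per mole.
2.016/398.303 = 0.0051 → 0.51%.

0.51 mass %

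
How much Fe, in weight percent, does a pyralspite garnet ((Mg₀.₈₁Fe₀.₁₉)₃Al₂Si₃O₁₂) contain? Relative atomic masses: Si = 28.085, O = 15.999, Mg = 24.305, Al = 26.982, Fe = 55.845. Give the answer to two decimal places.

7.56 weight percent

M((Mg₀.₈₁Fe₀.₁₉)₃Al₂Si₃O₁₂) = 421.100 g/mol.
Fe contributes 0.57 × 55.845 = 31.832 g per mole.
31.832/421.100 = 0.0756 → 7.56%.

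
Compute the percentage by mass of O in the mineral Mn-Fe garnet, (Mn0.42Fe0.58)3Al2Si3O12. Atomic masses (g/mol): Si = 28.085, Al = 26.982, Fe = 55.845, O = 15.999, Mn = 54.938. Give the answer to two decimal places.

38.66 mass %

M((Mn0.42Fe0.58)3Al2Si3O12) = 496.599 g/mol.
O contributes 12 × 15.999 = 191.988 g per mole.
191.988/496.599 = 0.3866 → 38.66%.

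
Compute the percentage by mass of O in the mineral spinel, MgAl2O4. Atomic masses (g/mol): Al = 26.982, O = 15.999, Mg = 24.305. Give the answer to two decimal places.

Formula mass = 1·24.305 + 2·26.982 + 4·15.999 = 142.265 g/mol, of which 63.996 g is O.
So O makes up 63.996/142.265 = 0.4498 of the mass, i.e. 44.98%.

44.98 wt%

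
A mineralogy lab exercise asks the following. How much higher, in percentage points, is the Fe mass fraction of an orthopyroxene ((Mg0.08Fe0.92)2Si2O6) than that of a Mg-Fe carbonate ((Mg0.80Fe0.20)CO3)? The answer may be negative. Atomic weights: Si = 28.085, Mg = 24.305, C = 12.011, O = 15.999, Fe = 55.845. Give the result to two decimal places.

Fe in (Mg0.08Fe0.92)2Si2O6: molar mass 258.808 g/mol; 1.84×55.845 = 102.755 g → 39.70 wt%.
Fe in (Mg0.80Fe0.20)CO3: molar mass 90.621 g/mol; 0.20×55.845 = 11.169 g → 12.32 wt%.
Difference = 39.70 − 12.32 = 27.38 percentage points.

27.38 percentage points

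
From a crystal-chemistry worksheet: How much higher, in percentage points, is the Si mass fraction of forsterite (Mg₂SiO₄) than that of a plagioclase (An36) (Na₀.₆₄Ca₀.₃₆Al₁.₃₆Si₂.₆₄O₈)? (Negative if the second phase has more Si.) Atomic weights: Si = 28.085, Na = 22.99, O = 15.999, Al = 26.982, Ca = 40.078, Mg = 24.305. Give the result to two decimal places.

-7.71 percentage points

Si in Mg₂SiO₄: molar mass 140.691 g/mol; 1×28.085 = 28.085 g → 19.96 wt%.
Si in Na₀.₆₄Ca₀.₃₆Al₁.₃₆Si₂.₆₄O₈: molar mass 267.974 g/mol; 2.64×28.085 = 74.144 g → 27.67 wt%.
Difference = 19.96 − 27.67 = -7.71 percentage points.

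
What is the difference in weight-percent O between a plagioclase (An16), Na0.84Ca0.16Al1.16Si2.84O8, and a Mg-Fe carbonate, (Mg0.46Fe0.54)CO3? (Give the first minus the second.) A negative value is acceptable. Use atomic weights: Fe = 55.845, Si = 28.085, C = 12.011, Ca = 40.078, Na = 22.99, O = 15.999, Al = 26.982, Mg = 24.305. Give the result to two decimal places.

O in Na0.84Ca0.16Al1.16Si2.84O8: molar mass 264.777 g/mol; 8×15.999 = 127.992 g → 48.34 wt%.
O in (Mg0.46Fe0.54)CO3: molar mass 101.345 g/mol; 3×15.999 = 47.997 g → 47.36 wt%.
Difference = 48.34 − 47.36 = 0.98 percentage points.

0.98 percentage points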